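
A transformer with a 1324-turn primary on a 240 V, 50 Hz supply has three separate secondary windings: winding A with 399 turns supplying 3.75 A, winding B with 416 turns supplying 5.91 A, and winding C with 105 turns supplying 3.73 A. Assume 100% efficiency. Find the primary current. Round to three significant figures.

I_p ≈ 3.28 A

V_A = 240 × 399/1324 = 72.326 V; V_B = 240 × 416/1324 = 75.408 V; V_C = 240 × 105/1324 = 19.033 V.
P_out = V_A I_A + V_B I_B + V_C I_C = 72.326×3.75 + 75.408×5.91 + 19.033×3.73 = 271.22 + 445.66 + 70.994 = 787.88 W.
Ideal ⇒ P_in = P_out, so I_p = P_out/V_p = 787.88/240 = 3.28 A.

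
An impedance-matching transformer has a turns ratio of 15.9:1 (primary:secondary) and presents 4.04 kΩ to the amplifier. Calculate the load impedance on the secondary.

Z_s = Z_p/(N_p/N_s)² = 4040/15.9² = 16.0 Ω.

Z_s ≈ 16.0 Ω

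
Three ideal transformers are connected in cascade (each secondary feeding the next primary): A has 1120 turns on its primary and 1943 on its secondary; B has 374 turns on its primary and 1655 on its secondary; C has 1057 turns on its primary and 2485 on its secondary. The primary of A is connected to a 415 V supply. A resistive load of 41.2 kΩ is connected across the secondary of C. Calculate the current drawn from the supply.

Secondary of A: V = 415.00 × 1943/1120 = 719.95 V.
Secondary of B: V = 719.95 × 1655/374 = 3185.9 V.
Secondary of C: V = 3185.9 × 2485/1057 = 7490.0 V.
I_load = 7490.0/41200 = 0.18180 A, so P_out = 7490.0 × 0.18180 = 1361.6 W.
All ideal ⇒ P_in = P_out, so I_supply = 1361.6/415 = 3.28 A.

I_supply ≈ 3.28 A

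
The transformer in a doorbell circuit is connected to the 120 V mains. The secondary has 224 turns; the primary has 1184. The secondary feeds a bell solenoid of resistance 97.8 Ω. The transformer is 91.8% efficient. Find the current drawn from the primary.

V_s = 120 × 224/1184 = 22.703 V.
I_s = V_s/R = 22.703/97.8 = 0.23213 A.
P_out = V_s I_s = 22.703 × 0.23213 = 5.2701 W.
P_in = P_out/η = 5.2701/0.918 = 5.7408 W.
I_p = P_in/V_p = 5.7408/120 = 0.0478 A.

I_p ≈ 0.0478 A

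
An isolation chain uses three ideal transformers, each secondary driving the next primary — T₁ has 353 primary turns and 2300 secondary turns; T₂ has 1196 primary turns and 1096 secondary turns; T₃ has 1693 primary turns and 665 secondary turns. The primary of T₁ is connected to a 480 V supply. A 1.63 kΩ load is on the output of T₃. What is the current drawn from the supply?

After T₁: V = 480.00 × 2300/353 = 3127.5 V.
After T₂: V = 3127.5 × 1096/1196 = 2866.0 V.
After T₃: V = 2866.0 × 665/1693 = 1125.7 V.
I_load = 1125.7/1630 = 0.69064 A, so P_out = 1125.7 × 0.69064 = 777.48 W.
All ideal ⇒ P_in = P_out, so I_supply = 777.48/480 = 1.62 A.

I_supply ≈ 1.62 A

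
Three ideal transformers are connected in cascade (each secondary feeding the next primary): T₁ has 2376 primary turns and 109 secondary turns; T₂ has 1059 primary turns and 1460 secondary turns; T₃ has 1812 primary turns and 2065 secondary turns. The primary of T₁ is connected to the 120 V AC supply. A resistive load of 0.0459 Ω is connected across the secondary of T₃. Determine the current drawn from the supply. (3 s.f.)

After T₁: V = 120.00 × 109/2376 = 5.5051 V.
After T₂: V = 5.5051 × 1460/1059 = 7.5896 V.
After T₃: V = 7.5896 × 2065/1812 = 8.6493 V.
I_load = 8.6493/0.0459 = 188.44 A, so P_out = 8.6493 × 188.44 = 1629.8 W.
All ideal ⇒ P_in = P_out, so I_supply = 1629.8/120 = 13.6 A.

I_supply ≈ 13.6 A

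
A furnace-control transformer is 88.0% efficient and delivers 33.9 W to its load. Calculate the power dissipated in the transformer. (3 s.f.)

P_loss ≈ 4.62 W

P_in = P_out/η = 33.9/0.880 = 38.5227 W.
P_loss = P_in − P_out = 38.5227 − 33.9 = 4.62 W.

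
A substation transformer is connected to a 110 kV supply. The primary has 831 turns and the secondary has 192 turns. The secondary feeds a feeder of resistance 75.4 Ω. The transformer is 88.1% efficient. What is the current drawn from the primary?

I_p ≈ 88.4 A

V_s = 110000 × 192/831 = 25415 V.
I_s = V_s/R = 25415/75.4 = 337.07 A.
P_out = V_s I_s = 25415 × 337.07 = 8.5667×10^6 W.
P_in = P_out/η = 8.5667×10^6/0.881 = 9.7239×10^6 W.
I_p = P_in/V_p = 9.7239×10^6/110000 = 88.4 A.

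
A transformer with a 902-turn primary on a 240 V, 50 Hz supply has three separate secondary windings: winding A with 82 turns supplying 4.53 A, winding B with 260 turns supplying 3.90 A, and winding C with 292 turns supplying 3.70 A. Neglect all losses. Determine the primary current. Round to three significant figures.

I_p ≈ 2.73 A

V_A = 240 × 82/902 = 21.818 V; V_B = 240 × 260/902 = 69.180 V; V_C = 240 × 292/902 = 77.694 V.
P_out = V_A I_A + V_B I_B + V_C I_C = 21.818×4.53 + 69.180×3.90 + 77.694×3.70 = 98.836 + 269.80 + 287.47 = 656.10 W.
Ideal ⇒ P_in = P_out, so I_p = P_out/V_p = 656.10/240 = 2.73 A.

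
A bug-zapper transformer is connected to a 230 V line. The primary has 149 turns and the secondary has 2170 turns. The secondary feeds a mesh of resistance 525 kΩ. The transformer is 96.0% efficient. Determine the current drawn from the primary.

V_s = 230 × 2170/149 = 3349.7 V.
I_s = V_s/R = 3349.7/525000 = 0.0063803 A.
P_out = V_s I_s = 3349.7 × 0.0063803 = 21.372 W.
P_in = P_out/η = 21.372/0.960 = 22.262 W.
I_p = P_in/V_p = 22.262/230 = 0.0968 A.

I_p ≈ 0.0968 A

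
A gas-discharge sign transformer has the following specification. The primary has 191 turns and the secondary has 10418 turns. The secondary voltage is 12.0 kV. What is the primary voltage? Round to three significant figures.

V_p/V_s = N_p/N_s, so V_p = 12000 × 191/10418 = 220 V.

V_p ≈ 220 V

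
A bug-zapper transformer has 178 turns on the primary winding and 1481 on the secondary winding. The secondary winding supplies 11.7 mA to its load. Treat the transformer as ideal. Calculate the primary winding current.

For an ideal transformer I_p/I_s = N_s/N_p, so I_p = 0.0117 × 1481/178 = 0.0973 A.

I_p ≈ 0.0973 A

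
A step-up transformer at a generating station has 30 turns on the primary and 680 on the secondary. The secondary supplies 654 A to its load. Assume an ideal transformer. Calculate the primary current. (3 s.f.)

For an ideal transformer I_p/I_s = N_s/N_p, so I_p = 654 × 680/30 = 14800 A.

I_p ≈ 14800 A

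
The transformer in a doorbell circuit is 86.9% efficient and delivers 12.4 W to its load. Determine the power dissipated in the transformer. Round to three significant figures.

P_loss ≈ 1.87 W

P_in = P_out/η = 12.4/0.869 = 14.2693 W.
P_loss = P_in − P_out = 14.2693 − 12.4 = 1.87 W.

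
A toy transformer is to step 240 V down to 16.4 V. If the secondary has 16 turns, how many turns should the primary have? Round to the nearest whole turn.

N_p/N_s = V_p/V_s, so N_p = 16 × 240/16.4 = 234.1 ≈ 234 turns.

N_p = 234 turns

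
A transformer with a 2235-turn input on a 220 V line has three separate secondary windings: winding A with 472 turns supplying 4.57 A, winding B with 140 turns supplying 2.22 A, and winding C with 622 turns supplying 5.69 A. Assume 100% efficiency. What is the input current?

I_in ≈ 2.69 A

V_A = 220 × 472/2235 = 46.461 V; V_B = 220 × 140/2235 = 13.781 V; V_C = 220 × 622/2235 = 61.226 V.
P_out = V_A I_A + V_B I_B + V_C I_C = 46.461×4.57 + 13.781×2.22 + 61.226×5.69 = 212.33 + 30.593 + 348.38 = 591.30 W.
Ideal ⇒ P_in = P_out, so I_in = P_out/V_in = 591.30/220 = 2.69 A.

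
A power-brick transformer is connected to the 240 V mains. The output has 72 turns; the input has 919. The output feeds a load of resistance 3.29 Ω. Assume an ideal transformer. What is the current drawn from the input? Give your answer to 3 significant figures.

I_in ≈ 0.448 A

V_out = V_in × N_out/N_in = 240 × 72/919 = 18.803 V.
I_out = V_out/R = 18.803/3.29 = 5.7152 A.
For an ideal transformer I_in N_in = I_out N_out, so I_in = 5.7152 × 72/919 = 0.448 A.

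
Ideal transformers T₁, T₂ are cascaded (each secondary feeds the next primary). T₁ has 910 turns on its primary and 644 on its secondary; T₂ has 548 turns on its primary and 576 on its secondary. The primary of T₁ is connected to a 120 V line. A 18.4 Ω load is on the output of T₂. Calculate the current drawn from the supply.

I_supply ≈ 3.61 A

After T₁: V = 120.00 × 644/910 = 84.923 V.
After T₂: V = 84.923 × 576/548 = 89.262 V.
I_load = 89.262/18.4 = 4.8512 A, so P_out = 89.262 × 4.8512 = 433.03 W.
All ideal ⇒ P_in = P_out, so I_supply = 433.03/120 = 3.61 A.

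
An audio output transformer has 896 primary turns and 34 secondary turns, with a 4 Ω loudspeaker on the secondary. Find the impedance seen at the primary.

Z_p = (N_p/N_s)² × Z_s = (896/34)² × 4 = 2780 Ω.

Z_p ≈ 2780 Ω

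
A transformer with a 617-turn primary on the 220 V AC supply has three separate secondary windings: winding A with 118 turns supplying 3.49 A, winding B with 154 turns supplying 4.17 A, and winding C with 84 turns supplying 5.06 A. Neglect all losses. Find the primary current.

I_p ≈ 2.40 A

V_A = 220 × 118/617 = 42.075 V; V_B = 220 × 154/617 = 54.911 V; V_C = 220 × 84/617 = 29.951 V.
P_out = V_A I_A + V_B I_B + V_C I_C = 42.075×3.49 + 54.911×4.17 + 29.951×5.06 = 146.84 + 228.98 + 151.55 = 527.37 W.
Ideal ⇒ P_in = P_out, so I_p = P_out/V_p = 527.37/220 = 2.40 A.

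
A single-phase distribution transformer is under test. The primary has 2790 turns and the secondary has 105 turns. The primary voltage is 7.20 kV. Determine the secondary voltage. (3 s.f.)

V_s ≈ 271 V

V_s/V_p = N_s/N_p, so V_s = 7200 × 105/2790 = 271 V.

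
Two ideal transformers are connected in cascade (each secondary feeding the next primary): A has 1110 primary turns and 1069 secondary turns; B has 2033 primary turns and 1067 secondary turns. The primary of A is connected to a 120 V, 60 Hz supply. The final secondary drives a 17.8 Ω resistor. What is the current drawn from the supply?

Secondary of A: V = 120.00 × 1069/1110 = 115.57 V.
Secondary of B: V = 115.57 × 1067/2033 = 60.654 V.
I_load = 60.654/17.8 = 3.4076 A, so P_out = 60.654 × 3.4076 = 206.68 W.
All ideal ⇒ P_in = P_out, so I_supply = 206.68/120 = 1.72 A.

I_supply ≈ 1.72 A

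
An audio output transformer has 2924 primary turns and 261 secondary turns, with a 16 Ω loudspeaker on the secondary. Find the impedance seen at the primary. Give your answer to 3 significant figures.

Z_p = (N_p/N_s)² × Z_s = (2924/261)² × 16 = 2010 Ω.

Z_p ≈ 2010 Ω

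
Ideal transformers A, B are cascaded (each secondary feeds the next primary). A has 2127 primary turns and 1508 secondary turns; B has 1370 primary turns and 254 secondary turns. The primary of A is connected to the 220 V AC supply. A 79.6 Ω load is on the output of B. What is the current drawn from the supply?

I_supply ≈ 0.0478 A

After A: V = 220.00 × 1508/2127 = 155.98 V.
After B: V = 155.98 × 254/1370 = 28.918 V.
I_load = 28.918/79.6 = 0.36329 A, so P_out = 28.918 × 0.36329 = 10.506 W.
All ideal ⇒ P_in = P_out, so I_supply = 10.506/220 = 0.0478 A.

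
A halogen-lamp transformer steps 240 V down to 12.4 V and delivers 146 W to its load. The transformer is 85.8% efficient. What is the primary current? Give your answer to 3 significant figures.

I_p ≈ 0.709 A

P_in = P_out/η = 146/0.858 = 170.16 W.
I_p = P_in/V_p = 170.16/240 = 0.709 A.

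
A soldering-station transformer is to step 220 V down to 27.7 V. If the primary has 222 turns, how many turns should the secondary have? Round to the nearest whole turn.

N_s = 28 turns

N_s/N_p = V_s/V_p, so N_s = 222 × 27.7/220 = 28.0 ≈ 28 turns.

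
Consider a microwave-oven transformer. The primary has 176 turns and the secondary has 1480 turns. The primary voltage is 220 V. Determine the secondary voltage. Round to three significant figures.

V_s/V_p = N_s/N_p, so V_s = 220 × 1480/176 = 1850 V.

V_s ≈ 1850 V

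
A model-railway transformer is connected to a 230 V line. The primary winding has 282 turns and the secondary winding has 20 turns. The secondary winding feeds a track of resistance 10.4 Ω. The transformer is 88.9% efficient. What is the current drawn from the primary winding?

V_s = 230 × 20/282 = 16.312 V.
I_s = V_s/R = 16.312/10.4 = 1.5685 A.
P_out = V_s I_s = 16.312 × 1.5685 = 25.585 W.
P_in = P_out/η = 25.585/0.889 = 28.779 W.
I_p = P_in/V_p = 28.779/230 = 0.125 A.

I_p ≈ 0.125 A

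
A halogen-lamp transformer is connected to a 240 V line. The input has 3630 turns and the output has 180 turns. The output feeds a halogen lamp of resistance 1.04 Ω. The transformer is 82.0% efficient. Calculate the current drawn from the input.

V_out = 240 × 180/3630 = 11.901 V.
I_out = V_out/R = 11.901/1.04 = 11.443 A.
P_out = V_out I_out = 11.901 × 11.443 = 136.18 W.
P_in = P_out/η = 136.18/0.820 = 166.08 W.
I_in = P_in/V_in = 166.08/240 = 0.692 A.

I_in ≈ 0.692 A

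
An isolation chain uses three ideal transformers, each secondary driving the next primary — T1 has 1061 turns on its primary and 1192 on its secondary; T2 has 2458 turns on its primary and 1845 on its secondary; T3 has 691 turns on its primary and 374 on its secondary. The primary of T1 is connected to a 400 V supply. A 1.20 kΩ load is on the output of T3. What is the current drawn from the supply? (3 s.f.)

I_supply ≈ 0.0694 A

After T1: V = 400.00 × 1192/1061 = 449.39 V.
After T2: V = 449.39 × 1845/2458 = 337.31 V.
After T3: V = 337.31 × 374/691 = 182.57 V.
I_load = 182.57/1200 = 0.15214 A, so P_out = 182.57 × 0.15214 = 27.776 W.
All ideal ⇒ P_in = P_out, so I_supply = 27.776/400 = 0.0694 A.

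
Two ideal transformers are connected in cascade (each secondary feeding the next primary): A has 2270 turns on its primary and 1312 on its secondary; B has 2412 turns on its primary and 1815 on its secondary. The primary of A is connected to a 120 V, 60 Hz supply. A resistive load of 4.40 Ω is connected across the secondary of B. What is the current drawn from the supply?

After A: V = 120.00 × 1312/2270 = 69.357 V.
After B: V = 69.357 × 1815/2412 = 52.190 V.
I_load = 52.190/4.40 = 11.861 A, so P_out = 52.190 × 11.861 = 619.05 W.
All ideal ⇒ P_in = P_out, so I_supply = 619.05/120 = 5.16 A.

I_supply ≈ 5.16 A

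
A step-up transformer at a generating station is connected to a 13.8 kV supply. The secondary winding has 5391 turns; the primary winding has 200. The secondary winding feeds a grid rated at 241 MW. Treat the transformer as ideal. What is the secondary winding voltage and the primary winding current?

V_s = V_p × N_s/N_p = 13800 × 5391/200 = 371980 V.
I_s = P/V_s = 2.41×10^8/371980 = 647.89 A.
I_p = I_s × N_s/N_p = 647.89 × 5391/200 = 17500 A.

V_s ≈ 372000 V, I_p ≈ 17500 A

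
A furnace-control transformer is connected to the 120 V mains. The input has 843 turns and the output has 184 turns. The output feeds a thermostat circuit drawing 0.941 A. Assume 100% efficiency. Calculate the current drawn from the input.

For an ideal transformer I_in N_in = I_out N_out, so I_in = 0.941 × 184/843 = 0.205 A.

I_in ≈ 0.205 A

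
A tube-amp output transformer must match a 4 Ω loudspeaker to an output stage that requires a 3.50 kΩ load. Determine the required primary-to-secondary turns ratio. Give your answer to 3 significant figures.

Z_p/Z_s = (N_p/N_s)², so N_p/N_s = √(3500/4) = √875 = 29.6.

N_p/N_s ≈ 29.6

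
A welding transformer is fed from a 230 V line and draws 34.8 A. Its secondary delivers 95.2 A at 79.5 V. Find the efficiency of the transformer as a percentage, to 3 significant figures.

P_in = 230 × 34.8 = 8004.00 W.
P_out = 79.5 × 95.2 = 7568.40 W.
η = P_out/P_in = 7568.40/8004.00 = 0.946.

η ≈ 94.6%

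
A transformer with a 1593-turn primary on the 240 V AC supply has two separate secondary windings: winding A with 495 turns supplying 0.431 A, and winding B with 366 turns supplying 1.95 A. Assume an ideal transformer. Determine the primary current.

I_p ≈ 0.582 A

V_A = 240 × 495/1593 = 74.576 V; V_B = 240 × 366/1593 = 55.141 V.
P_out = V_A I_A + V_B I_B = 74.576×0.431 + 55.141×1.95 = 32.142 + 107.53 = 139.67 W.
Ideal ⇒ P_in = P_out, so I_p = P_out/V_p = 139.67/240 = 0.582 A.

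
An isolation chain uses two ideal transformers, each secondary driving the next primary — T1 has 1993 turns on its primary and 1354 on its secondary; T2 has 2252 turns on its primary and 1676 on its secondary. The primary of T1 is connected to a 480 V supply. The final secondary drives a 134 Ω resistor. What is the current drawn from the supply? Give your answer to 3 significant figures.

After T1: V = 480.00 × 1354/1993 = 326.10 V.
After T2: V = 326.10 × 1676/2252 = 242.69 V.
I_load = 242.69/134 = 1.8111 A, so P_out = 242.69 × 1.8111 = 439.55 W.
All ideal ⇒ P_in = P_out, so I_supply = 439.55/480 = 0.916 A.

I_supply ≈ 0.916 A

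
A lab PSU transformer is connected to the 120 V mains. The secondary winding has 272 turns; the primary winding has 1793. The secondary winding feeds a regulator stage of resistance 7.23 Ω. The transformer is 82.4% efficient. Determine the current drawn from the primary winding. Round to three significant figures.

I_p ≈ 0.464 A

V_s = 120 × 272/1793 = 18.204 V.
I_s = V_s/R = 18.204/7.23 = 2.5179 A.
P_out = V_s I_s = 18.204 × 2.5179 = 45.835 W.
P_in = P_out/η = 45.835/0.824 = 55.626 W.
I_p = P_in/V_p = 55.626/120 = 0.464 A.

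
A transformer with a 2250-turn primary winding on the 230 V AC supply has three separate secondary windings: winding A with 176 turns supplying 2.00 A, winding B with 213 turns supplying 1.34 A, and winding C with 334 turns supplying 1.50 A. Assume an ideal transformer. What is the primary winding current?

I_p ≈ 0.506 A

V_A = 230 × 176/2250 = 17.991 V; V_B = 230 × 213/2250 = 21.773 V; V_C = 230 × 334/2250 = 34.142 V.
P_out = V_A I_A + V_B I_B + V_C I_C = 17.991×2.00 + 21.773×1.34 + 34.142×1.50 = 35.982 + 29.176 + 51.213 = 116.37 W.
Ideal ⇒ P_in = P_out, so I_p = P_out/V_p = 116.37/230 = 0.506 A.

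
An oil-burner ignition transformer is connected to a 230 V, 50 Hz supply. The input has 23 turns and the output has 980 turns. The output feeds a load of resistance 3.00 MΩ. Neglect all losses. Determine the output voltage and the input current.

V_out = V_in × N_out/N_in = 230 × 980/23 = 9800.0 V.
I_out = V_out/R = 9800.0/(3.00×10^6) = 0.0032667 A.
I_in = I_out × N_out/N_in = 0.0032667 × 980/23 = 0.139 A.

V_out ≈ 9800 V, I_in ≈ 0.139 A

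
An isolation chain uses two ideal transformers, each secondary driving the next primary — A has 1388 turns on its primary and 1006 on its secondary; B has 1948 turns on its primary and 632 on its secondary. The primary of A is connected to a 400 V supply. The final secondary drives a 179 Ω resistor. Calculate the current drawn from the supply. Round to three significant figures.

After A: V = 400.00 × 1006/1388 = 289.91 V.
After B: V = 289.91 × 632/1948 = 94.058 V.
I_load = 94.058/179 = 0.52546 A, so P_out = 94.058 × 0.52546 = 49.424 W.
All ideal ⇒ P_in = P_out, so I_supply = 49.424/400 = 0.124 A.

I_supply ≈ 0.124 A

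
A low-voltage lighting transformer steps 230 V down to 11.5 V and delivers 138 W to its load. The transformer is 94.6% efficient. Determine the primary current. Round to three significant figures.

P_in = P_out/η = 138/0.946 = 145.88 W.
I_p = P_in/V_p = 145.88/230 = 0.634 A.

I_p ≈ 0.634 A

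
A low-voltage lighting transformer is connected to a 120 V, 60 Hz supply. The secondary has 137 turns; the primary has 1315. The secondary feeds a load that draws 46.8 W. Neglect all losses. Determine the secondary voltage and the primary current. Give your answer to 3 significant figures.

V_s ≈ 12.5 V, I_p ≈ 0.390 A

V_s = V_p × N_s/N_p = 120 × 137/1315 = 12.502 V.
I_s = P/V_s = 46.8/12.502 = 3.7434 A.
I_p = I_s × N_s/N_p = 3.7434 × 137/1315 = 0.390 A.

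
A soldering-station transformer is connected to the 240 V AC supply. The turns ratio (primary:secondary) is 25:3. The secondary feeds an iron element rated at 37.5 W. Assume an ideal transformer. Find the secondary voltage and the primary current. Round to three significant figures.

V_s = V_p × N_s/N_p = 240 × 3/25 = 28.800 V.
I_s = P/V_s = 37.5/28.800 = 1.3021 A.
I_p = I_s × N_s/N_p = 1.3021 × 3/25 = 0.156 A.

V_s ≈ 28.8 V, I_p ≈ 0.156 A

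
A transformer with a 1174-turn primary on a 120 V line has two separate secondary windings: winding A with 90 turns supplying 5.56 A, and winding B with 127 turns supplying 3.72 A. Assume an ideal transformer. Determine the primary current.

V_A = 120 × 90/1174 = 9.1993 V; V_B = 120 × 127/1174 = 12.981 V.
P_out = V_A I_A + V_B I_B = 9.1993×5.56 + 12.981×3.72 = 51.148 + 48.290 = 99.439 W.
Ideal ⇒ P_in = P_out, so I_p = P_out/V_p = 99.439/120 = 0.829 A.

I_p ≈ 0.829 A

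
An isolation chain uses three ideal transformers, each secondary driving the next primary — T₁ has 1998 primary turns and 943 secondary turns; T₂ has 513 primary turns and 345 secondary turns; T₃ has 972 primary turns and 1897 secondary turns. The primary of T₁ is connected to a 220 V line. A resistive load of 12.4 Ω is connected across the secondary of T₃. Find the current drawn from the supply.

I_supply ≈ 6.81 A

After T₁: V = 220.00 × 943/1998 = 103.83 V.
After T₂: V = 103.83 × 345/513 = 69.830 V.
After T₃: V = 69.830 × 1897/972 = 136.28 V.
I_load = 136.28/12.4 = 10.991 A, so P_out = 136.28 × 10.991 = 1497.8 W.
All ideal ⇒ P_in = P_out, so I_supply = 1497.8/220 = 6.81 A.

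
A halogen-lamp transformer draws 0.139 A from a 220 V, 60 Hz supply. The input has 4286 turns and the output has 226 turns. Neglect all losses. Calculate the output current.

I_out ≈ 2.64 A

I_out/I_in = N_in/N_out, so I_out = 0.139 × 4286/226 = 2.64 A.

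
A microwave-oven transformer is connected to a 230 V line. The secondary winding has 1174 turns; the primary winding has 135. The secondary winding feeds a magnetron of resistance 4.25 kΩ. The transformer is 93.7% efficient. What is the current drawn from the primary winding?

V_s = 230 × 1174/135 = 2000.1 V.
I_s = V_s/R = 2000.1/4250 = 0.47062 A.
P_out = V_s I_s = 2000.1 × 0.47062 = 941.32 W.
P_in = P_out/η = 941.32/0.937 = 1004.6 W.
I_p = P_in/V_p = 1004.6/230 = 4.37 A.

I_p ≈ 4.37 A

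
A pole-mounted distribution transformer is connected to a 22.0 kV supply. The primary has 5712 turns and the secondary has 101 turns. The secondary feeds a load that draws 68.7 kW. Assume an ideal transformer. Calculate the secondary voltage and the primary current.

V_s = V_p × N_s/N_p = 22000 × 101/5712 = 389.01 V.
I_s = P/V_s = 68700/389.01 = 176.60 A.
I_p = I_s × N_s/N_p = 176.60 × 101/5712 = 3.12 A.

V_s ≈ 389 V, I_p ≈ 3.12 A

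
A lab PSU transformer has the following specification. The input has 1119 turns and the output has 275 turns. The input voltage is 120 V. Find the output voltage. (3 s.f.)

V_out/V_in = N_out/N_in, so V_out = 120 × 275/1119 = 29.5 V.

V_out ≈ 29.5 V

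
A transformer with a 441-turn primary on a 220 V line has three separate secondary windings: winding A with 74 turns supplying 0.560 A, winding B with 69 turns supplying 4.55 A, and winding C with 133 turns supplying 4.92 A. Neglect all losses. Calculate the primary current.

I_p ≈ 2.29 A

V_A = 220 × 74/441 = 36.916 V; V_B = 220 × 69/441 = 34.422 V; V_C = 220 × 133/441 = 66.349 V.
P_out = V_A I_A + V_B I_B + V_C I_C = 36.916×0.560 + 34.422×4.55 + 66.349×4.92 = 20.673 + 156.62 + 326.44 = 503.73 W.
Ideal ⇒ P_in = P_out, so I_p = P_out/V_p = 503.73/220 = 2.29 A.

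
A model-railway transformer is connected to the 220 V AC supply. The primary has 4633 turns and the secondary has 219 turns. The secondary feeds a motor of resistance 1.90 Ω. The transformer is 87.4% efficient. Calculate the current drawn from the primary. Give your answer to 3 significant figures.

V_s = 220 × 219/4633 = 10.399 V.
I_s = V_s/R = 10.399/1.90 = 5.4733 A.
P_out = V_s I_s = 10.399 × 5.4733 = 56.919 W.
P_in = P_out/η = 56.919/0.874 = 65.124 W.
I_p = P_in/V_p = 65.124/220 = 0.296 A.

I_p ≈ 0.296 A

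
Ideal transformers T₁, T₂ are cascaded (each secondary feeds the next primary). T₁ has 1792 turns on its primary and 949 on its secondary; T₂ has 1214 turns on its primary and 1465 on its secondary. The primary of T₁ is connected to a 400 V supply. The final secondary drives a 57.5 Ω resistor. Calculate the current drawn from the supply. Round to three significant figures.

I_supply ≈ 2.84 A

Secondary of T₁: V = 400.00 × 949/1792 = 211.83 V.
Secondary of T₂: V = 211.83 × 1465/1214 = 255.63 V.
I_load = 255.63/57.5 = 4.4457 A, so P_out = 255.63 × 4.4457 = 1136.4 W.
All ideal ⇒ P_in = P_out, so I_supply = 1136.4/400 = 2.84 A.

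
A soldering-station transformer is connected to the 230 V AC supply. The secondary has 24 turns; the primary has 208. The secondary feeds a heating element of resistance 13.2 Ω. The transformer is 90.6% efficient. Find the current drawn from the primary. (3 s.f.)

V_s = 230 × 24/208 = 26.538 V.
I_s = V_s/R = 26.538/13.2 = 2.0105 A.
P_out = V_s I_s = 26.538 × 2.0105 = 53.355 W.
P_in = P_out/η = 53.355/0.906 = 58.891 W.
I_p = P_in/V_p = 58.891/230 = 0.256 A.

I_p ≈ 0.256 A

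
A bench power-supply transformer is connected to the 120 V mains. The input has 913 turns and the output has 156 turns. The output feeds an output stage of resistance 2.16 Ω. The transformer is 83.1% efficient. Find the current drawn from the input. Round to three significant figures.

I_in ≈ 1.95 A

V_out = 120 × 156/913 = 20.504 V.
I_out = V_out/R = 20.504/2.16 = 9.4925 A.
P_out = V_out I_out = 20.504 × 9.4925 = 194.63 W.
P_in = P_out/η = 194.63/0.831 = 234.22 W.
I_in = P_in/V_in = 234.22/120 = 1.95 A.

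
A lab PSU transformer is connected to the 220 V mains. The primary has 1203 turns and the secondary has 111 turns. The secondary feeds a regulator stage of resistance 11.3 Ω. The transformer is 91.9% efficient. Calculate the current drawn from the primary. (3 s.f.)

V_s = 220 × 111/1203 = 20.299 V.
I_s = V_s/R = 20.299/11.3 = 1.7964 A.
P_out = V_s I_s = 20.299 × 1.7964 = 36.465 W.
P_in = P_out/η = 36.465/0.919 = 39.679 W.
I_p = P_in/V_p = 39.679/220 = 0.180 A.

I_p ≈ 0.180 A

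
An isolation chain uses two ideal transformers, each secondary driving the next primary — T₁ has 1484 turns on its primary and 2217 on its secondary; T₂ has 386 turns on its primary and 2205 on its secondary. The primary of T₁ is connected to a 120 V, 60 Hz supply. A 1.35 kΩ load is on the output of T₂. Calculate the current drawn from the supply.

I_supply ≈ 6.47 A

Secondary of T₁: V = 120.00 × 2217/1484 = 179.27 V.
Secondary of T₂: V = 179.27 × 2205/386 = 1024.1 V.
I_load = 1024.1/1350 = 0.75858 A, so P_out = 1024.1 × 0.75858 = 776.85 W.
All ideal ⇒ P_in = P_out, so I_supply = 776.85/120 = 6.47 A.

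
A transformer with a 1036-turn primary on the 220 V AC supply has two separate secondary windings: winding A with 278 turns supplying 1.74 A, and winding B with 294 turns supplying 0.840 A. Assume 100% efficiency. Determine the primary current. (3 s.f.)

I_p ≈ 0.705 A

V_A = 220 × 278/1036 = 59.035 V; V_B = 220 × 294/1036 = 62.432 V.
P_out = V_A I_A + V_B I_B = 59.035×1.74 + 62.432×0.840 = 102.72 + 52.443 = 155.16 W.
Ideal ⇒ P_in = P_out, so I_p = P_out/V_p = 155.16/220 = 0.705 A.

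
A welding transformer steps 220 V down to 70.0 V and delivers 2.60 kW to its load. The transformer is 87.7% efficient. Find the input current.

I_in ≈ 13.5 A

P_in = P_out/η = 2600/0.877 = 2964.7 W.
I_in = P_in/V_in = 2964.7/220 = 13.5 A.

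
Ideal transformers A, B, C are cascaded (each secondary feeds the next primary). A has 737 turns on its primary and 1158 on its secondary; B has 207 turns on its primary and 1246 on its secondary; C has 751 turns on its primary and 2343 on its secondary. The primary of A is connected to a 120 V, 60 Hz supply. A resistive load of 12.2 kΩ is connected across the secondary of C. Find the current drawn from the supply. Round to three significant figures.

I_supply ≈ 8.56 A

Secondary of A: V = 120.00 × 1158/737 = 188.55 V.
Secondary of B: V = 188.55 × 1246/207 = 1134.9 V.
Secondary of C: V = 1134.9 × 2343/751 = 3540.8 V.
I_load = 3540.8/12200 = 0.29023 A, so P_out = 3540.8 × 0.29023 = 1027.6 W.
All ideal ⇒ P_in = P_out, so I_supply = 1027.6/120 = 8.56 A.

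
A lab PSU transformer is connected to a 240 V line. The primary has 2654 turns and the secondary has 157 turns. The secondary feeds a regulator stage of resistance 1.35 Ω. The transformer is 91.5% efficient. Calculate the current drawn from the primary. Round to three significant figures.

V_s = 240 × 157/2654 = 14.197 V.
I_s = V_s/R = 14.197/1.35 = 10.517 A.
P_out = V_s I_s = 14.197 × 10.517 = 149.31 W.
P_in = P_out/η = 149.31/0.915 = 163.18 W.
I_p = P_in/V_p = 163.18/240 = 0.680 A.

I_p ≈ 0.680 A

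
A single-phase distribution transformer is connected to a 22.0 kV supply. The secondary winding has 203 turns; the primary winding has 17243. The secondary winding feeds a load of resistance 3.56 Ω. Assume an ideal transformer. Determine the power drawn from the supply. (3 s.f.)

V_s = V_p × N_s/N_p = 22000 × 203/17243 = 259.00 V.
I_s = V_s/R = 259.00/3.56 = 72.754 A.
I_p = I_s × N_s/N_p = 72.754 × 203/17243 = 0.85652 A.
P = V_p I_p = 22000 × 0.85652 = 18800 W.

P ≈ 18800 W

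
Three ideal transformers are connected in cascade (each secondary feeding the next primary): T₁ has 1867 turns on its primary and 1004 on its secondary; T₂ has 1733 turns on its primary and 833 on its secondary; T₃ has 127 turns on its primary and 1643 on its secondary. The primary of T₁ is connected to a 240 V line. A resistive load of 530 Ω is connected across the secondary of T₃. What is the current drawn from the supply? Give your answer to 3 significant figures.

I_supply ≈ 5.06 A

After T₁: V = 240.00 × 1004/1867 = 129.06 V.
After T₂: V = 129.06 × 833/1733 = 62.036 V.
After T₃: V = 62.036 × 1643/127 = 802.57 V.
I_load = 802.57/530 = 1.5143 A, so P_out = 802.57 × 1.5143 = 1215.3 W.
All ideal ⇒ P_in = P_out, so I_supply = 1215.3/240 = 5.06 A.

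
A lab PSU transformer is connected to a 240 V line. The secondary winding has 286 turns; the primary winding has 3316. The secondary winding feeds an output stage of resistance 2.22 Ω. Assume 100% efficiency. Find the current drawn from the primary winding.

I_p ≈ 0.804 A

V_s = V_p × N_s/N_p = 240 × 286/3316 = 20.700 V.
I_s = V_s/R = 20.700/2.22 = 9.3242 A.
For an ideal transformer I_p N_p = I_s N_s, so I_p = 9.3242 × 286/3316 = 0.804 A.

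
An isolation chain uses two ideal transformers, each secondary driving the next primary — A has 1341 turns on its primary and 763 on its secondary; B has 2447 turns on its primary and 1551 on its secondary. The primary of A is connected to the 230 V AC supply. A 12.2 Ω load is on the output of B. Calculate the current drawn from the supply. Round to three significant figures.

After A: V = 230.00 × 763/1341 = 130.87 V.
After B: V = 130.87 × 1551/2447 = 82.947 V.
I_load = 82.947/12.2 = 6.7989 A, so P_out = 82.947 × 6.7989 = 563.95 W.
All ideal ⇒ P_in = P_out, so I_supply = 563.95/230 = 2.45 A.

I_supply ≈ 2.45 A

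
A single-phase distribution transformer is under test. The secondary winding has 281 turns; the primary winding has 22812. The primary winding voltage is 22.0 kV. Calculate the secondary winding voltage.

V_s ≈ 271 V

V_s/V_p = N_s/N_p, so V_s = 22000 × 281/22812 = 271 V.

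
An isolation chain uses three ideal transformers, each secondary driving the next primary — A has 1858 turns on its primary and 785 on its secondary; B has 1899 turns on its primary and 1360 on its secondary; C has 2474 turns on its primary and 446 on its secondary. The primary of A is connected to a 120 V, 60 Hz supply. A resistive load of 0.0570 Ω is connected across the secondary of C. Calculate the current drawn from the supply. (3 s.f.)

After A: V = 120.00 × 785/1858 = 50.700 V.
After B: V = 50.700 × 1360/1899 = 36.309 V.
After C: V = 36.309 × 446/2474 = 6.5457 V.
I_load = 6.5457/0.0570 = 114.84 A, so P_out = 6.5457 × 114.84 = 751.68 W.
All ideal ⇒ P_in = P_out, so I_supply = 751.68/120 = 6.26 A.

I_supply ≈ 6.26 A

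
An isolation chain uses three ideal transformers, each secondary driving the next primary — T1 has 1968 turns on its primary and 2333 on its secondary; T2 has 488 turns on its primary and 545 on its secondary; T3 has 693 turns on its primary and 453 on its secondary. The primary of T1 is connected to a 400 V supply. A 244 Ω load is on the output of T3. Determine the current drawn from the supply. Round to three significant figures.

Secondary of T1: V = 400.00 × 2333/1968 = 474.19 V.
Secondary of T2: V = 474.19 × 545/488 = 529.57 V.
Secondary of T3: V = 529.57 × 453/693 = 346.17 V.
I_load = 346.17/244 = 1.4187 A, so P_out = 346.17 × 1.4187 = 491.13 W.
All ideal ⇒ P_in = P_out, so I_supply = 491.13/400 = 1.23 A.

I_supply ≈ 1.23 A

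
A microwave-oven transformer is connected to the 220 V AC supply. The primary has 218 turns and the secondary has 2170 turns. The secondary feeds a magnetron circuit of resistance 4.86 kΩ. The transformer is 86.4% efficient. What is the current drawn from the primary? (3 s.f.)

V_s = 220 × 2170/218 = 2189.9 V.
I_s = V_s/R = 2189.9/4860 = 0.45060 A.
P_out = V_s I_s = 2189.9 × 0.45060 = 986.77 W.
P_in = P_out/η = 986.77/0.864 = 1142.1 W.
I_p = P_in/V_p = 1142.1/220 = 5.19 A.

I_p ≈ 5.19 A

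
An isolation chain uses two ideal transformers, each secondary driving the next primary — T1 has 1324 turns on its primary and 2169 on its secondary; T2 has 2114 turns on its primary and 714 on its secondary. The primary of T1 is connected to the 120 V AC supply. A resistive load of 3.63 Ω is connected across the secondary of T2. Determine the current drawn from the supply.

I_supply ≈ 10.1 A

After T1: V = 120.00 × 2169/1324 = 196.59 V.
After T2: V = 196.59 × 714/2114 = 66.397 V.
I_load = 66.397/3.63 = 18.291 A, so P_out = 66.397 × 18.291 = 1214.5 W.
All ideal ⇒ P_in = P_out, so I_supply = 1214.5/120 = 10.1 A.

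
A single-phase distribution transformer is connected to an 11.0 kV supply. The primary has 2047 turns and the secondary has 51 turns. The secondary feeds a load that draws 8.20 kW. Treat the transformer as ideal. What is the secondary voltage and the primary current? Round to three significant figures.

V_s = V_p × N_s/N_p = 11000 × 51/2047 = 274.06 V.
I_s = P/V_s = 8200/274.06 = 29.920 A.
I_p = I_s × N_s/N_p = 29.920 × 51/2047 = 0.745 A.

V_s ≈ 274 V, I_p ≈ 0.745 A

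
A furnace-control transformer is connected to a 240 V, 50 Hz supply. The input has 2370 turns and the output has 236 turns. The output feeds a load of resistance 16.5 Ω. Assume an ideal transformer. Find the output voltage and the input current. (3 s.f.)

V_out = V_in × N_out/N_in = 240 × 236/2370 = 23.899 V.
I_out = V_out/R = 23.899/16.5 = 1.4484 A.
I_in = I_out × N_out/N_in = 1.4484 × 236/2370 = 0.144 A.

V_out ≈ 23.9 V, I_in ≈ 0.144 A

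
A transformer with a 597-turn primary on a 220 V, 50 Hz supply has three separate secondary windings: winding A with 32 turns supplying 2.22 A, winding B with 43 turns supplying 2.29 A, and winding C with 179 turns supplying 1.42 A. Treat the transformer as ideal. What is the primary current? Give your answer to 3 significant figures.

V_A = 220 × 32/597 = 11.792 V; V_B = 220 × 43/597 = 15.846 V; V_C = 220 × 179/597 = 65.963 V.
P_out = V_A I_A + V_B I_B + V_C I_C = 11.792×2.22 + 15.846×2.29 + 65.963×1.42 = 26.179 + 36.287 + 93.668 = 156.13 W.
Ideal ⇒ P_in = P_out, so I_p = P_out/V_p = 156.13/220 = 0.710 A.

I_p ≈ 0.710 A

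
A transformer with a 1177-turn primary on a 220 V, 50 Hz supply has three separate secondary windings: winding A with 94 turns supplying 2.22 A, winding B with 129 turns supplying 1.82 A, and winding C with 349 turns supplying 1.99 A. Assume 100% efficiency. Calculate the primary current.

V_A = 220 × 94/1177 = 17.570 V; V_B = 220 × 129/1177 = 24.112 V; V_C = 220 × 349/1177 = 65.234 V.
P_out = V_A I_A + V_B I_B + V_C I_C = 17.570×2.22 + 24.112×1.82 + 65.234×1.99 = 39.006 + 43.884 + 129.81 = 212.70 W.
Ideal ⇒ P_in = P_out, so I_p = P_out/V_p = 212.70/220 = 0.967 A.

I_p ≈ 0.967 A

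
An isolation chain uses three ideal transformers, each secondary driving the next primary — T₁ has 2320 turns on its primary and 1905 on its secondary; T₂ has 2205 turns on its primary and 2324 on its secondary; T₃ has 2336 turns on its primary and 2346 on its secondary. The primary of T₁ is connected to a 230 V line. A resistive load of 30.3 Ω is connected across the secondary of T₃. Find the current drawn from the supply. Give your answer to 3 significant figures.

After T₁: V = 230.00 × 1905/2320 = 188.86 V.
After T₂: V = 188.86 × 2324/2205 = 199.05 V.
After T₃: V = 199.05 × 2346/2336 = 199.90 V.
I_load = 199.90/30.3 = 6.5974 A, so P_out = 199.90 × 6.5974 = 1318.8 W.
All ideal ⇒ P_in = P_out, so I_supply = 1318.8/230 = 5.73 A.

I_supply ≈ 5.73 A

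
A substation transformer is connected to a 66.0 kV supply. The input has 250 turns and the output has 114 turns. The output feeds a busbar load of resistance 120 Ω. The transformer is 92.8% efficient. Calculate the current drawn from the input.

I_in ≈ 123 A

V_out = 66000 × 114/250 = 30096 V.
I_out = V_out/R = 30096/120 = 250.80 A.
P_out = V_out I_out = 30096 × 250.80 = 7.5481×10^6 W.
P_in = P_out/η = 7.5481×10^6/0.928 = 8.1337×10^6 W.
I_in = P_in/V_in = 8.1337×10^6/66000 = 123 A.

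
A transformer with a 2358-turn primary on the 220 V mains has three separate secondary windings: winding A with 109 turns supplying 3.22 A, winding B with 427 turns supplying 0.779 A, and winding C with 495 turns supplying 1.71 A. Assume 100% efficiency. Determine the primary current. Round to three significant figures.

V_A = 220 × 109/2358 = 10.170 V; V_B = 220 × 427/2358 = 39.839 V; V_C = 220 × 495/2358 = 46.183 V.
P_out = V_A I_A + V_B I_B + V_C I_C = 10.170×3.22 + 39.839×0.779 + 46.183×1.71 = 32.746 + 31.034 + 78.973 = 142.75 W.
Ideal ⇒ P_in = P_out, so I_p = P_out/V_p = 142.75/220 = 0.649 A.

I_p ≈ 0.649 A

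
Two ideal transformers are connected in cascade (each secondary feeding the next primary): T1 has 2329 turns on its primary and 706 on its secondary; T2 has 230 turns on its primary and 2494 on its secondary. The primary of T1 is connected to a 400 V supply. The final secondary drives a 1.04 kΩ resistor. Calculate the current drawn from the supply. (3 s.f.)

I_supply ≈ 4.16 A

Secondary of T1: V = 400.00 × 706/2329 = 121.25 V.
Secondary of T2: V = 121.25 × 2494/230 = 1314.8 V.
I_load = 1314.8/1040 = 1.2642 A, so P_out = 1314.8 × 1.2642 = 1662.2 W.
All ideal ⇒ P_in = P_out, so I_supply = 1662.2/400 = 4.16 A.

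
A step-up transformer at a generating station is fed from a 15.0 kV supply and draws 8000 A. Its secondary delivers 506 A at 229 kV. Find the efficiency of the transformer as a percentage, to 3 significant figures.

η ≈ 96.6%

P_in = 15000 × 8000 = 1.20000×10^8 W.
P_out = 229000 × 506 = 1.15874×10^8 W.
η = P_out/P_in = 1.15874×10^8/(1.20000×10^8) = 0.966.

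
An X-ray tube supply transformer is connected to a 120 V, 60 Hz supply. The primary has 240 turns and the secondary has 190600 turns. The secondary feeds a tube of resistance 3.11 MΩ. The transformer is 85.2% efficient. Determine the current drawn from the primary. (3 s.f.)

V_s = 120 × 190600/240 = 95300 V.
I_s = V_s/R = 95300/(3.11×10^6) = 0.030643 A.
P_out = V_s I_s = 95300 × 0.030643 = 2920.3 W.
P_in = P_out/η = 2920.3/0.852 = 3427.6 W.
I_p = P_in/V_p = 3427.6/120 = 28.6 A.

I_p ≈ 28.6 A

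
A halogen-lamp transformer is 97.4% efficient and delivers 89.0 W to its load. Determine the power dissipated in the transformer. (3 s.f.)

P_in = P_out/η = 89.0/0.974 = 91.3758 W.
P_loss = P_in − P_out = 91.3758 − 89.0 = 2.38 W.

P_loss ≈ 2.38 W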